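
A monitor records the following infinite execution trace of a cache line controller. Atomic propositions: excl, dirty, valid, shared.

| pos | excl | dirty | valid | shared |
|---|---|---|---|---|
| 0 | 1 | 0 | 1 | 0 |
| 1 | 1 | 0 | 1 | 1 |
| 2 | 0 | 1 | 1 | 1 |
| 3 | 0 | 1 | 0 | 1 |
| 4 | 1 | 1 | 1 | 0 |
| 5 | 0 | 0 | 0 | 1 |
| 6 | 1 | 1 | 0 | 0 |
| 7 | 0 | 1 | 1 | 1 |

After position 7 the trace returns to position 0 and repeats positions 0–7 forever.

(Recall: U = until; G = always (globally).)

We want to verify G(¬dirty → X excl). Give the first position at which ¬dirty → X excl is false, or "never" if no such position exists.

Check ¬dirty → X excl at each position in order: 0 ✓.
At position 1 the labels are {excl, shared, valid} and the next position 2 has {dirty, shared, valid}, so ¬dirty → X excl is false there. This is the first violation.

1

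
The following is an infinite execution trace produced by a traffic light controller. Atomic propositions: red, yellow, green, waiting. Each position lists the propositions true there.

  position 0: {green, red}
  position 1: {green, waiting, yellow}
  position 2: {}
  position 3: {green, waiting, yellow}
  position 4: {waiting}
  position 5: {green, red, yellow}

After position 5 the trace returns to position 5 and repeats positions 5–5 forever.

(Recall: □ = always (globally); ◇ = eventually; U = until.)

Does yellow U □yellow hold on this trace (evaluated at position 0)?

No

Walking from position 0: at position 0, □yellow has not yet held and yellow fails, so yellow U □yellow is false.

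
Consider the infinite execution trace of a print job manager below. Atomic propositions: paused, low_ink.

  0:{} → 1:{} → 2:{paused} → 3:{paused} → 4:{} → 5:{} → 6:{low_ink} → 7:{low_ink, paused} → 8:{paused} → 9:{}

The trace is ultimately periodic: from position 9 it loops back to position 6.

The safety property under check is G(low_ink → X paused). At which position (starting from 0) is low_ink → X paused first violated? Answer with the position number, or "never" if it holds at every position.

low_ink → X paused holds at every position 0..9, and those are all the positions the trace ever visits, so the invariant G(low_ink → X paused) is never violated.

never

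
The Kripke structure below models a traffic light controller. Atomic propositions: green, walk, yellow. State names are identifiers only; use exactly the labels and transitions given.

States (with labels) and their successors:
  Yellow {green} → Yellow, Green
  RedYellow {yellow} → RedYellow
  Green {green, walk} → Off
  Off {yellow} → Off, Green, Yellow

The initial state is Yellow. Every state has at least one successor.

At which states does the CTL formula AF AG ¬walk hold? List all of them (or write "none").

States satisfying AG ¬walk: {RedYellow}.
States satisfying AF AG ¬walk: {RedYellow}.

{RedYellow}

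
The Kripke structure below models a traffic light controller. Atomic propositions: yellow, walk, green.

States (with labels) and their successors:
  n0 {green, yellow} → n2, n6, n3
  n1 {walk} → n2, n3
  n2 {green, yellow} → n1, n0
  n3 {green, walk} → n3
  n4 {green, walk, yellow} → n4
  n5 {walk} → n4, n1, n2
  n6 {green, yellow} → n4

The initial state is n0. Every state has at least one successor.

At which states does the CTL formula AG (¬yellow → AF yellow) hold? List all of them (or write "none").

States satisfying ¬yellow → AF yellow: {n0, n2, n4, n6}.
States satisfying AG (¬yellow → AF yellow): {n4, n6}.

{n4, n6}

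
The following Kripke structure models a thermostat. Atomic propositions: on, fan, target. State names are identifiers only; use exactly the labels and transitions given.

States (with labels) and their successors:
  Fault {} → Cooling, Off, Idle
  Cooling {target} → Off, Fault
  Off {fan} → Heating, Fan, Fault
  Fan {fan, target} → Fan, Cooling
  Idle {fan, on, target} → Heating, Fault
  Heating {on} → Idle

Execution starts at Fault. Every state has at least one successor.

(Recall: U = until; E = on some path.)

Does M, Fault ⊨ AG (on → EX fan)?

Does not hold

States satisfying on → EX fan: {Fault, Cooling, Off, Fan, Heating}.
States satisfying AG (on → EX fan): ∅.
Idle is reachable from Fault and violates on → EX fan, so AG fails at Fault.
Fault ∉ Sat(AG (on → EX fan)).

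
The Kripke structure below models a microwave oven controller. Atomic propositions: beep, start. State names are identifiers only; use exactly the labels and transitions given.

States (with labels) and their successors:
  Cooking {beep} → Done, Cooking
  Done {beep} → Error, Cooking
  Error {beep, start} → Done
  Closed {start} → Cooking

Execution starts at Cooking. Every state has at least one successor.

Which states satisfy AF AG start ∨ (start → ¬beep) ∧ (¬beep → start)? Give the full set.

{Cooking, Done, Closed}

States satisfying AG start: ∅.
States satisfying AF AG start: ∅.
States satisfying ¬beep: {Closed}.
States satisfying start → ¬beep: {Cooking, Done, Closed}.
States satisfying ¬beep → start: {Cooking, Done, Error, Closed}.
States satisfying (start → ¬beep) ∧ (¬beep → start): {Cooking, Done, Closed}.
States satisfying AF AG start ∨ (start → ¬beep) ∧ (¬beep → start): {Cooking, Done, Closed}.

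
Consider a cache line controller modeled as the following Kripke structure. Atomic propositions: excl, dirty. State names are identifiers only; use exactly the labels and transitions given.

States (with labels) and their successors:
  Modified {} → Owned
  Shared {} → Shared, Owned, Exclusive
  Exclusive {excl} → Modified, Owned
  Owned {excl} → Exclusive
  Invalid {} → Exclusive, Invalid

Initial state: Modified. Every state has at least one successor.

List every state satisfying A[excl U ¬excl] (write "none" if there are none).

{Modified, Shared, Invalid}

States satisfying excl: {Exclusive, Owned}.
States satisfying ¬excl: {Modified, Shared, Invalid}.
States satisfying A[excl U ¬excl]: {Modified, Shared, Invalid}.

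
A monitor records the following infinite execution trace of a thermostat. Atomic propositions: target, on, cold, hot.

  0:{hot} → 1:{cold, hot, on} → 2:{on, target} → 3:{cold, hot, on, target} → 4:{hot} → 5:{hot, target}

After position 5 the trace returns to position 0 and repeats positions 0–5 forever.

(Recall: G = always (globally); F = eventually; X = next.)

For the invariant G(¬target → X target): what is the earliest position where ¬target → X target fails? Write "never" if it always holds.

0

At position 0 the labels are {hot} and the next position 1 has {cold, hot, on}, so ¬target → X target is false there. This is the first violation.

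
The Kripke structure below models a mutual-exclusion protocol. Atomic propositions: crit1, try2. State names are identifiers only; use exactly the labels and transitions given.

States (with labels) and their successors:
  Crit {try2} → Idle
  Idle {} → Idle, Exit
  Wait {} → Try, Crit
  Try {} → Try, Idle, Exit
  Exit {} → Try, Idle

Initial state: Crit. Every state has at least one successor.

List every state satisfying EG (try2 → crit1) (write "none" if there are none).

{Idle, Wait, Try, Exit}

States satisfying try2 → crit1: {Idle, Wait, Try, Exit}.
States satisfying EG (try2 → crit1): {Idle, Wait, Try, Exit}.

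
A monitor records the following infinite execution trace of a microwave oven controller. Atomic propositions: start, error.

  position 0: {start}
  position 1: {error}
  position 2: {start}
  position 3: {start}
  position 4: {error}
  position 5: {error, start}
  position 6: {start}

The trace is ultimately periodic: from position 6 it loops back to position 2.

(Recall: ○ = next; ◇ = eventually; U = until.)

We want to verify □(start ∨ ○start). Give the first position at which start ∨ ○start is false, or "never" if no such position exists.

never

start ∨ ○start holds at every position 0..6, and those are all the positions the trace ever visits, so the invariant □(start ∨ ○start) is never violated.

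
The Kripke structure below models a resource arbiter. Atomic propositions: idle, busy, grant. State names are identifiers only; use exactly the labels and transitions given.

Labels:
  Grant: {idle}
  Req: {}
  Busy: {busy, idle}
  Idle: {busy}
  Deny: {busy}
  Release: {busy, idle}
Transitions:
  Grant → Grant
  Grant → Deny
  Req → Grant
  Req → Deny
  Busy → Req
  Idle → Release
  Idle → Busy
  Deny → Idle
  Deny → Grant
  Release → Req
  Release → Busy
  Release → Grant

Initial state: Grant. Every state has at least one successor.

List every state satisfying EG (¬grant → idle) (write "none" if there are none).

States satisfying ¬grant → idle: {Grant, Busy, Release}.
States satisfying EG (¬grant → idle): {Grant, Release}.

{Grant, Release}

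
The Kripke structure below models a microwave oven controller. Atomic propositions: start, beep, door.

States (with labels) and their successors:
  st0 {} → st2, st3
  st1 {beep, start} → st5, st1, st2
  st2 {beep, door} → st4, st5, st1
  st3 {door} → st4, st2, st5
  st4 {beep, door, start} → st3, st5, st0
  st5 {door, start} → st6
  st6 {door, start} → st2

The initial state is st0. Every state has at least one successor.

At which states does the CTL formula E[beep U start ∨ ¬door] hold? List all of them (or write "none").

{st0, st1, st2, st4, st5, st6}

States satisfying beep: {st1, st2, st4}.
States satisfying start ∨ ¬door: {st0, st1, st4, st5, st6}.
States satisfying E[beep U start ∨ ¬door]: {st0, st1, st2, st4, st5, st6}.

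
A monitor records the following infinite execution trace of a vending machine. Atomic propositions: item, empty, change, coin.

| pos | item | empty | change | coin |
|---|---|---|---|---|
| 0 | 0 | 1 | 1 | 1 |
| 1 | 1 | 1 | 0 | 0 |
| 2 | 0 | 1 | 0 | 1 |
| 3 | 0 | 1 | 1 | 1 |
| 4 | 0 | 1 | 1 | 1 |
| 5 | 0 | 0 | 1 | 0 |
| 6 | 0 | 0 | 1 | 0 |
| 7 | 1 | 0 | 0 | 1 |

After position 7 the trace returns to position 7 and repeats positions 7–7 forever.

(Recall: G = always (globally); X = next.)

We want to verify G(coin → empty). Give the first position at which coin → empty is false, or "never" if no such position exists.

7

Check coin → empty at each position in order: 0 ✓, 1 ✓, 2 ✓, 3 ✓, 4 ✓, 5 ✓, 6 ✓.
At position 7 the labels are {coin, item}, so coin → empty is false there. This is the first violation.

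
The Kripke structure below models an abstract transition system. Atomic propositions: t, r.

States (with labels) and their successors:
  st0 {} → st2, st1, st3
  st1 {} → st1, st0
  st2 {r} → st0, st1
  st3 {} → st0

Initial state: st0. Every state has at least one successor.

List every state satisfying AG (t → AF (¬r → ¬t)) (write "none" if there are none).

States satisfying t → AF (¬r → ¬t): {st0, st1, st2, st3}.
States satisfying AG (t → AF (¬r → ¬t)): {st0, st1, st2, st3}.

{st0, st1, st2, st3}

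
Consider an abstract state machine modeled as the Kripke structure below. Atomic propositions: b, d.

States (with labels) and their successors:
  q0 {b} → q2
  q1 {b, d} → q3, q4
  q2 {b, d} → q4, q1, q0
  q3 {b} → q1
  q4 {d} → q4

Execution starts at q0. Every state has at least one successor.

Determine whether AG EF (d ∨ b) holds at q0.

Holds

States satisfying EF (d ∨ b): {q0, q1, q2, q3, q4}.
States satisfying AG EF (d ∨ b): {q0, q1, q2, q3, q4}.
Every state reachable from q0 satisfies EF (d ∨ b).
q0 ∈ Sat(AG EF (d ∨ b)).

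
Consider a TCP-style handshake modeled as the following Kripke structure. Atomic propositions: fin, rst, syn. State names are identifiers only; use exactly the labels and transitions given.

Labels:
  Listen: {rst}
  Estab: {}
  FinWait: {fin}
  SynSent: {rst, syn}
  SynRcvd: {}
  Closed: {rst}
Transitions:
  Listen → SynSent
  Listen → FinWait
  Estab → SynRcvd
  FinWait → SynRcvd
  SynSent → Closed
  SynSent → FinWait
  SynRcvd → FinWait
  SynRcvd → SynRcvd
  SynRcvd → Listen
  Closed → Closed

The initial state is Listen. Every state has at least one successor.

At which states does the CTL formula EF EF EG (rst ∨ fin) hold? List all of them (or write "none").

States satisfying EF EG (rst ∨ fin): {Listen, Estab, FinWait, SynSent, SynRcvd, Closed}.
States satisfying EF EF EG (rst ∨ fin): {Listen, Estab, FinWait, SynSent, SynRcvd, Closed}.

{Listen, Estab, FinWait, SynSent, SynRcvd, Closed}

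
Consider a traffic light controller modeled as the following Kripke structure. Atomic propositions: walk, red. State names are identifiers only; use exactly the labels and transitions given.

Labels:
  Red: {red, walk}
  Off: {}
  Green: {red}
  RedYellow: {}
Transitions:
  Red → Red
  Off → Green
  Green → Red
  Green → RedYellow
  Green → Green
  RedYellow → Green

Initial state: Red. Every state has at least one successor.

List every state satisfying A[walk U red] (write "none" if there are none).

{Red, Green}

States satisfying walk: {Red}.
States satisfying red: {Red, Green}.
States satisfying A[walk U red]: {Red, Green}.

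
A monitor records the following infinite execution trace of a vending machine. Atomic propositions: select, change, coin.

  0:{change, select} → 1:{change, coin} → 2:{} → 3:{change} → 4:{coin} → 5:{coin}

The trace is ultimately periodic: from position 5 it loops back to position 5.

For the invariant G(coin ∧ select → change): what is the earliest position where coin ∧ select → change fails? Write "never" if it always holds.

coin ∧ select → change holds at every position 0..5, and those are all the positions the trace ever visits, so the invariant G(coin ∧ select → change) is never violated.

never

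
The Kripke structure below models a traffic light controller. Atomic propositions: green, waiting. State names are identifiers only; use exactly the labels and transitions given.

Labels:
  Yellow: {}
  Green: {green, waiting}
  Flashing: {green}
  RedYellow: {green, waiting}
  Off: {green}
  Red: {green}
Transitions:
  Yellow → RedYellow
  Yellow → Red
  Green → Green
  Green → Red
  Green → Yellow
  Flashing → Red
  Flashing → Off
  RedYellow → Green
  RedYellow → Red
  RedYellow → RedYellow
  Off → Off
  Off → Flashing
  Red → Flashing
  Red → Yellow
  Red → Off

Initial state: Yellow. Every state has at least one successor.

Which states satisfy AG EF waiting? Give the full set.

States satisfying EF waiting: {Yellow, Green, Flashing, RedYellow, Off, Red}.
States satisfying AG EF waiting: {Yellow, Green, Flashing, RedYellow, Off, Red}.

{Yellow, Green, Flashing, RedYellow, Off, Red}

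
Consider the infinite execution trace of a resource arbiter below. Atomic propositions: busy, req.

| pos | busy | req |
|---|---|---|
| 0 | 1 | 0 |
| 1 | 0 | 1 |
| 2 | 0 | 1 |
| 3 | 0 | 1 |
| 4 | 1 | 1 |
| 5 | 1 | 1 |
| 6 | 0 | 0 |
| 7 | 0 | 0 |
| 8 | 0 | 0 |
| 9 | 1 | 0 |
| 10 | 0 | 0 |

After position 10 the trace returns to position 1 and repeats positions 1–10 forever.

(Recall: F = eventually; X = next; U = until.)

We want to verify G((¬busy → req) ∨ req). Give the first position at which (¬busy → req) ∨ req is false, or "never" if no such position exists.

6

Check (¬busy → req) ∨ req at each position in order: 0 ✓, 1 ✓, 2 ✓, 3 ✓, 4 ✓, 5 ✓.
At position 6 the labels are {}, so (¬busy → req) ∨ req is false there. This is the first violation.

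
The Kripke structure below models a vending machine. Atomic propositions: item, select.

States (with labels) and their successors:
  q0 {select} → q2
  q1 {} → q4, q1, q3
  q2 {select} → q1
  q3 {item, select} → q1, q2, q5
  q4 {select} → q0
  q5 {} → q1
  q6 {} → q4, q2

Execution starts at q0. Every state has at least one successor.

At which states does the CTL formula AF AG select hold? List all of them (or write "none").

States satisfying AG select: ∅.
States satisfying AF AG select: ∅.

none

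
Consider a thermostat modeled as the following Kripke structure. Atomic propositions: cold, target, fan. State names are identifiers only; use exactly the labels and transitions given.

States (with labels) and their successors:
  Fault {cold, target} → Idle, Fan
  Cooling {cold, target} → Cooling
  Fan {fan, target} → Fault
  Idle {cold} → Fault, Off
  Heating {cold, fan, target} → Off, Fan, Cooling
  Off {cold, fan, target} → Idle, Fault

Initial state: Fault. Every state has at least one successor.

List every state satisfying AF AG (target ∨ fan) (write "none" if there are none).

{Cooling}

States satisfying AG (target ∨ fan): {Cooling}.
States satisfying AF AG (target ∨ fan): {Cooling}.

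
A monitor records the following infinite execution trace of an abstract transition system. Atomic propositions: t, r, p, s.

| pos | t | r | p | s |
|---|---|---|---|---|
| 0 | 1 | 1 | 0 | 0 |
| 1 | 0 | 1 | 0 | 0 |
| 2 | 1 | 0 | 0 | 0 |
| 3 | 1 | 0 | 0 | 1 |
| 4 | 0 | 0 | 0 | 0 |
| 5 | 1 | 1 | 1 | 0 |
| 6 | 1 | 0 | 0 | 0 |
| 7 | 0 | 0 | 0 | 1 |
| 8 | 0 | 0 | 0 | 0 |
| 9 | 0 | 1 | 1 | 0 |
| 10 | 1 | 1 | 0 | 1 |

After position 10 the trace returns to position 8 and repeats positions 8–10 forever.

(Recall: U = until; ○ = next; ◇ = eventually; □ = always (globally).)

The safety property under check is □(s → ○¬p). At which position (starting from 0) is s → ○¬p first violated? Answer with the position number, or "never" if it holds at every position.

s → ○¬p holds at every position 0..10, and those are all the positions the trace ever visits, so the invariant □(s → ○¬p) is never violated.

never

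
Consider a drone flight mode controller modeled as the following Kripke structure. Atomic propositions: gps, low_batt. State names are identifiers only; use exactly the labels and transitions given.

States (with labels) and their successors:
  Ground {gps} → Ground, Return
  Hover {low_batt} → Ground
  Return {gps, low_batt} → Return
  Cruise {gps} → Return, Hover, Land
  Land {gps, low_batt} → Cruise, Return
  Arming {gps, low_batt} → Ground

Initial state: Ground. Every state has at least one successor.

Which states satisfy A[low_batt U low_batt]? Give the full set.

{Hover, Return, Land, Arming}

States satisfying low_batt: {Hover, Return, Land, Arming}.
States satisfying A[low_batt U low_batt]: {Hover, Return, Land, Arming}.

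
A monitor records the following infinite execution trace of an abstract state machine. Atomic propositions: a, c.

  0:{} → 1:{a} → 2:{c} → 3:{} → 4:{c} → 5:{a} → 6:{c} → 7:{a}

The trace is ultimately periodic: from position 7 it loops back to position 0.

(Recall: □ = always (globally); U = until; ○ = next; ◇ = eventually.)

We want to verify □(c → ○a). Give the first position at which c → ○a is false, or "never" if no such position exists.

Check c → ○a at each position in order: 0 ✓, 1 ✓.
At position 2 the labels are {c} and the next position 3 has {}, so c → ○a is false there. This is the first violation.

2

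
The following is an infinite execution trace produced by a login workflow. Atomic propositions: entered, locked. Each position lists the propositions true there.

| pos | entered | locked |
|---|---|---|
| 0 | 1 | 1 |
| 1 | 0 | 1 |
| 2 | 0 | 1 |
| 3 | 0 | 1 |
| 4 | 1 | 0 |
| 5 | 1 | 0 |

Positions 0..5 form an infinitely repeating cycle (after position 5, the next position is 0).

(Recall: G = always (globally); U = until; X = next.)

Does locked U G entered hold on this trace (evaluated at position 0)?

Walking from position 0: at position 4, G entered has not yet held and locked fails, so locked U G entered is false.

No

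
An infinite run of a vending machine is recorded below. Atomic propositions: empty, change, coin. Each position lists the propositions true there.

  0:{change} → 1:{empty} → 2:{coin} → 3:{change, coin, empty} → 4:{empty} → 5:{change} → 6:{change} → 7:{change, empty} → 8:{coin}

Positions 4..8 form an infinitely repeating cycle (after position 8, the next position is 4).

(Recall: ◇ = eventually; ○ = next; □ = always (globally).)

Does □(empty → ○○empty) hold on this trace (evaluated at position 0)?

empty → ○○empty must hold at every position from 0 onward. It fails at position 3, so □(empty → ○○empty) is false.
Positions where empty holds: 1, 3, 4, 7.
Check ○○empty at each: 1→ok, 3→fails, 4→fails, 7→ok.

Does not hold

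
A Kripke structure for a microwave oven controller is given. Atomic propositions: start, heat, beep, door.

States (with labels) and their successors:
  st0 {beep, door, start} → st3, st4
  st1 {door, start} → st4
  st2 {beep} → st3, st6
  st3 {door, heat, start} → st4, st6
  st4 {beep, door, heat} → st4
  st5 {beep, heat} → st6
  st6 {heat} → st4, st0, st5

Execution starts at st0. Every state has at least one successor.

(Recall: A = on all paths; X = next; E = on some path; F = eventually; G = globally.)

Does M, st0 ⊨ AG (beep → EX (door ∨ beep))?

Violated

States satisfying beep → EX (door ∨ beep): {st0, st1, st2, st3, st4, st6}.
States satisfying AG (beep → EX (door ∨ beep)): {st1, st4}.
st5 is reachable from st0 and violates beep → EX (door ∨ beep), so AG fails at st0.
st0 ∉ Sat(AG (beep → EX (door ∨ beep))).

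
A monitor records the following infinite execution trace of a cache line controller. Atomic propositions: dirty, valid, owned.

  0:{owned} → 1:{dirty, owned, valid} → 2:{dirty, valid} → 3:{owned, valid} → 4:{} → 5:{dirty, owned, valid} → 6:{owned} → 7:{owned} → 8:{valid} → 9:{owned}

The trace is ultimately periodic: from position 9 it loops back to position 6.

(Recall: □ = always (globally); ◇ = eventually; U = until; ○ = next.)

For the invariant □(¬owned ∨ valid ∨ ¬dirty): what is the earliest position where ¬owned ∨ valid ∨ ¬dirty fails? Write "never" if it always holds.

never

¬owned ∨ valid ∨ ¬dirty holds at every position 0..9, and those are all the positions the trace ever visits, so the invariant □(¬owned ∨ valid ∨ ¬dirty) is never violated.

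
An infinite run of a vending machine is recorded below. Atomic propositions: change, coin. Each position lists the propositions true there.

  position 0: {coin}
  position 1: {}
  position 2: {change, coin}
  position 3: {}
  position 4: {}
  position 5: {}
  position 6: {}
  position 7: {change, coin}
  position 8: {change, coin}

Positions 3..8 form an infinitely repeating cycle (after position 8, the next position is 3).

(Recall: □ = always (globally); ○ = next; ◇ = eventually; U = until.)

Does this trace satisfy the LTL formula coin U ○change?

Satisfied

Walking from position 0: ○change first holds at position 1, and coin holds at every earlier position along the way, so coin U ○change holds.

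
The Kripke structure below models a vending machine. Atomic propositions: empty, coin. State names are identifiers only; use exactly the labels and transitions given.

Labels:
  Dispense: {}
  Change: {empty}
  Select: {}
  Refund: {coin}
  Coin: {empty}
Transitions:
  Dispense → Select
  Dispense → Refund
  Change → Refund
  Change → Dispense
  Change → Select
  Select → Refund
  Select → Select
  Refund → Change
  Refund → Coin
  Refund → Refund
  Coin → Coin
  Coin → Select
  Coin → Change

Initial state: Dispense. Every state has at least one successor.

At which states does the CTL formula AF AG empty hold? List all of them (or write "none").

States satisfying AG empty: ∅.
States satisfying AF AG empty: ∅.

none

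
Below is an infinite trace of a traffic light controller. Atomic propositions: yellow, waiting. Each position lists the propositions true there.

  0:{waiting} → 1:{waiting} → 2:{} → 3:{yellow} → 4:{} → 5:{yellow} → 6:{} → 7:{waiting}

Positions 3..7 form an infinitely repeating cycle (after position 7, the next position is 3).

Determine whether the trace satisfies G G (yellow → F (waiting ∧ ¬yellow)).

Holds

G (yellow → F (waiting ∧ ¬yellow)) holds at every position 0..7, and those are all positions ever visited, so G G (yellow → F (waiting ∧ ¬yellow)) holds.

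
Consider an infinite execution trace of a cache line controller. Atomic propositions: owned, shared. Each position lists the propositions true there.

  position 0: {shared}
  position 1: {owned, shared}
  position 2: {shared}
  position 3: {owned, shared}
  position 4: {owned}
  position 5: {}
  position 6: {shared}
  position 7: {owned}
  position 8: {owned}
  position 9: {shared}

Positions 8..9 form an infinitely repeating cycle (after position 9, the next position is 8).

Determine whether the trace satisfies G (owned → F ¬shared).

Satisfied

owned → F ¬shared holds at every position 0..9, and those are all positions ever visited, so G (owned → F ¬shared) holds.
Positions where owned holds: 1, 3, 4, 7, 8.
Check F ¬shared at each: 1→ok, 3→ok, 4→ok, 7→ok, 8→ok.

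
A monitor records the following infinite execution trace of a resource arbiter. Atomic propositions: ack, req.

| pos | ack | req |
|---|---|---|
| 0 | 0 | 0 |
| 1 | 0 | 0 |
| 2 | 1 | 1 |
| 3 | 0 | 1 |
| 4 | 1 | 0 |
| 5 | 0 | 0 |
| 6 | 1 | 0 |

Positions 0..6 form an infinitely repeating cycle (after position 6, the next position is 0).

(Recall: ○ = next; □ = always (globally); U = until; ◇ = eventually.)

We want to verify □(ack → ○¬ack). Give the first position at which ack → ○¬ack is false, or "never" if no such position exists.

never

ack → ○¬ack holds at every position 0..6, and those are all the positions the trace ever visits, so the invariant □(ack → ○¬ack) is never violated.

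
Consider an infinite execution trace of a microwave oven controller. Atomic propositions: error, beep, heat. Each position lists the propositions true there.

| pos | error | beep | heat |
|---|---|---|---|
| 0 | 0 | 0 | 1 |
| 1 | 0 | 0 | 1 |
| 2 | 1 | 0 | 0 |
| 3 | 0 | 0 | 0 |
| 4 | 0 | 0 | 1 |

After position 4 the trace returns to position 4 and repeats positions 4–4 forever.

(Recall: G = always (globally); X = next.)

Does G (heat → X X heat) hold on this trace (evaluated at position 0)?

Does not hold

heat → X X heat must hold at every position from 0 onward. It fails at position 0, so G (heat → X X heat) is false.
Positions where heat holds: 0, 1, 4.
Check X X heat at each: 0→fails, 1→fails, 4→ok.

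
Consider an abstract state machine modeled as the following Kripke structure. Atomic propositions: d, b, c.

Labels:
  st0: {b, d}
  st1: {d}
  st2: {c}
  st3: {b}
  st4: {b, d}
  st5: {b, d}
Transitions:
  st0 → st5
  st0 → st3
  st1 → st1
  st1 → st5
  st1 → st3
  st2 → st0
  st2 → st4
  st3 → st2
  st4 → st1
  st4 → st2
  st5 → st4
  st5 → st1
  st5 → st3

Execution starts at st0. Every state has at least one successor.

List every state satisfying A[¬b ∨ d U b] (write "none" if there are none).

States satisfying ¬b ∨ d: {st0, st1, st2, st4, st5}.
States satisfying b: {st0, st3, st4, st5}.
States satisfying A[¬b ∨ d U b]: {st0, st2, st3, st4, st5}.

{st0, st2, st3, st4, st5}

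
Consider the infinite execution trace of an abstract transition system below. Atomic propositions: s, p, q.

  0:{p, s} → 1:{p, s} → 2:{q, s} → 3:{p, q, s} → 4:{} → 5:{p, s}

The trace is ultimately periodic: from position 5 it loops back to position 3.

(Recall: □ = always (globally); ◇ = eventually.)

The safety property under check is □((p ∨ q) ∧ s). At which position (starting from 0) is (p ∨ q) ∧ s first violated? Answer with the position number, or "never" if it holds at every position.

4

Check (p ∨ q) ∧ s at each position in order: 0 ✓, 1 ✓, 2 ✓, 3 ✓.
At position 4 the labels are {}, so (p ∨ q) ∧ s is false there. This is the first violation.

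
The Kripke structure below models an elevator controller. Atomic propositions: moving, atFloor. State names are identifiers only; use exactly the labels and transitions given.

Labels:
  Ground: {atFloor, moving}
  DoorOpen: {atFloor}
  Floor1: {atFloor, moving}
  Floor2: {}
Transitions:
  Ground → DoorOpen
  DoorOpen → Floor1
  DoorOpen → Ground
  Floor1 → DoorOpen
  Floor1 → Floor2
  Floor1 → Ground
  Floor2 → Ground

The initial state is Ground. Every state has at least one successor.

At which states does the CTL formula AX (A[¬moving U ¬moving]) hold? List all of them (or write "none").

States satisfying A[¬moving U ¬moving]: {DoorOpen, Floor2}.
States satisfying AX (A[¬moving U ¬moving]): {Ground}.

{Ground}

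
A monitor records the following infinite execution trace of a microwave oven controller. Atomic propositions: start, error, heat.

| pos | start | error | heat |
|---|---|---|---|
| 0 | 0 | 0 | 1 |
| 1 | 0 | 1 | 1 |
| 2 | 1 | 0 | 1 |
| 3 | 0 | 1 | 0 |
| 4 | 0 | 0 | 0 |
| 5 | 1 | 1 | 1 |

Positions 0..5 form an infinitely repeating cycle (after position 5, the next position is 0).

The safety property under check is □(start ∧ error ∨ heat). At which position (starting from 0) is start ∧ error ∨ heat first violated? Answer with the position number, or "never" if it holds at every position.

3

Check start ∧ error ∨ heat at each position in order: 0 ✓, 1 ✓, 2 ✓.
At position 3 the labels are {error}, so start ∧ error ∨ heat is false there. This is the first violation.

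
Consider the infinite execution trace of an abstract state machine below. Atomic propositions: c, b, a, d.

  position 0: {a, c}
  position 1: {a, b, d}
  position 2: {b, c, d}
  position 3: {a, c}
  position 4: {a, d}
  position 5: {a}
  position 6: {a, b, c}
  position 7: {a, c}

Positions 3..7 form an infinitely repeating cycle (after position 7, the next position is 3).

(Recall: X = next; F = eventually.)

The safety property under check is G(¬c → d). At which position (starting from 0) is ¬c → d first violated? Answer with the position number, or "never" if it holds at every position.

Check ¬c → d at each position in order: 0 ✓, 1 ✓, 2 ✓, 3 ✓, 4 ✓.
At position 5 the labels are {a}, so ¬c → d is false there. This is the first violation.

5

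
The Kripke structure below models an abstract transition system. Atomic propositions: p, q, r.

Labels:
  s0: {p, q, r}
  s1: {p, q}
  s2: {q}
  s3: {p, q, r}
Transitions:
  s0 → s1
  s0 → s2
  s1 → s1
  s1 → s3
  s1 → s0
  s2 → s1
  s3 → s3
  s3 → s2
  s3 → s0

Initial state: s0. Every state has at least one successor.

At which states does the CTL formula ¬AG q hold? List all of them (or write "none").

States satisfying q: {s0, s1, s2, s3}.
States satisfying AG q: {s0, s1, s2, s3}.
States satisfying ¬AG q: ∅.

none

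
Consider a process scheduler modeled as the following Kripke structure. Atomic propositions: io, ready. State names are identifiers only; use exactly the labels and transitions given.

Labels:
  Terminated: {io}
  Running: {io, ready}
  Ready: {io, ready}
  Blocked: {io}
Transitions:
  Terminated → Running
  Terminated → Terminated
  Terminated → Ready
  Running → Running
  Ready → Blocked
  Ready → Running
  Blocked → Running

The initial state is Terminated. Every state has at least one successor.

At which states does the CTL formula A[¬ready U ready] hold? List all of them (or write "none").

States satisfying ¬ready: {Terminated, Blocked}.
States satisfying ready: {Running, Ready}.
States satisfying A[¬ready U ready]: {Running, Ready, Blocked}.

{Running, Ready, Blocked}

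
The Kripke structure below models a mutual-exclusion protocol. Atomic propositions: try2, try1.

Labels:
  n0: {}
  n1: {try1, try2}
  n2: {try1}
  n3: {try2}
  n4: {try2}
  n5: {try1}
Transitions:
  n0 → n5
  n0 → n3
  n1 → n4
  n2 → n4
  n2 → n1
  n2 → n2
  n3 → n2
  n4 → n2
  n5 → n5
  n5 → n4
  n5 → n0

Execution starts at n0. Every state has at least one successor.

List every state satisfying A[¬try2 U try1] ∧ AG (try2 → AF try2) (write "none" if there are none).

{n1, n2, n5}

States satisfying ¬try2: {n0, n2, n5}.
States satisfying try1: {n1, n2, n5}.
States satisfying A[¬try2 U try1]: {n1, n2, n5}.
States satisfying try2 → AF try2: {n0, n1, n2, n3, n4, n5}.
States satisfying AG (try2 → AF try2): {n0, n1, n2, n3, n4, n5}.
States satisfying A[¬try2 U try1] ∧ AG (try2 → AF try2): {n1, n2, n5}.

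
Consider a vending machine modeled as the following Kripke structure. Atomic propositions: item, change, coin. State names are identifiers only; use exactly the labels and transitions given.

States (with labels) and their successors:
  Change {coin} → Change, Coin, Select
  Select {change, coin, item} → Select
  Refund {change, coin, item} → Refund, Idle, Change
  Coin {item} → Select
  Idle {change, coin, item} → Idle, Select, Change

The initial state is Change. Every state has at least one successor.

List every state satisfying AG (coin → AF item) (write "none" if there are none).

States satisfying coin → AF item: {Select, Refund, Coin, Idle}.
States satisfying AG (coin → AF item): {Select, Coin}.

{Select, Coin}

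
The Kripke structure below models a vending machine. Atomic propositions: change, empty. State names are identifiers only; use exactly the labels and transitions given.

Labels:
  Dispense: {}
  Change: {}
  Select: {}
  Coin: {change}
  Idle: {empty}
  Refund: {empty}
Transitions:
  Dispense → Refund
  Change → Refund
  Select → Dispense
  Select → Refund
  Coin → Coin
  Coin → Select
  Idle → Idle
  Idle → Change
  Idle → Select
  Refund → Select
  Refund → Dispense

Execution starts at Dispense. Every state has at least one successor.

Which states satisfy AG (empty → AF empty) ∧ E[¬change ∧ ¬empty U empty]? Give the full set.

{Dispense, Change, Select, Idle, Refund}

States satisfying empty → AF empty: {Dispense, Change, Select, Coin, Idle, Refund}.
States satisfying AG (empty → AF empty): {Dispense, Change, Select, Coin, Idle, Refund}.
States satisfying ¬change ∧ ¬empty: {Dispense, Change, Select}.
States satisfying empty: {Idle, Refund}.
States satisfying E[¬change ∧ ¬empty U empty]: {Dispense, Change, Select, Idle, Refund}.
States satisfying AG (empty → AF empty) ∧ E[¬change ∧ ¬empty U empty]: {Dispense, Change, Select, Idle, Refund}.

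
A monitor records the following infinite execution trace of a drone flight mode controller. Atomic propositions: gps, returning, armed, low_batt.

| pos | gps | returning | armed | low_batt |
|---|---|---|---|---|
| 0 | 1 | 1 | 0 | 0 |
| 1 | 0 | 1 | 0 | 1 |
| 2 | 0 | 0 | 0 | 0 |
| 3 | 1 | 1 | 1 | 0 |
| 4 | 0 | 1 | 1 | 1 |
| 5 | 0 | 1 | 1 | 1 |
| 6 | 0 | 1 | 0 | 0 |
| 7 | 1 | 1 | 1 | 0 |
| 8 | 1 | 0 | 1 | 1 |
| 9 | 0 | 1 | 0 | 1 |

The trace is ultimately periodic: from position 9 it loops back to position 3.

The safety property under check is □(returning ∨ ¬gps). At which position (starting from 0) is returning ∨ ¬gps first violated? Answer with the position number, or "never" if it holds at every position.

8

Check returning ∨ ¬gps at each position in order: 0 ✓, 1 ✓, 2 ✓, 3 ✓, 4 ✓, 5 ✓, 6 ✓, 7 ✓.
At position 8 the labels are {armed, gps, low_batt}, so returning ∨ ¬gps is false there. This is the first violation.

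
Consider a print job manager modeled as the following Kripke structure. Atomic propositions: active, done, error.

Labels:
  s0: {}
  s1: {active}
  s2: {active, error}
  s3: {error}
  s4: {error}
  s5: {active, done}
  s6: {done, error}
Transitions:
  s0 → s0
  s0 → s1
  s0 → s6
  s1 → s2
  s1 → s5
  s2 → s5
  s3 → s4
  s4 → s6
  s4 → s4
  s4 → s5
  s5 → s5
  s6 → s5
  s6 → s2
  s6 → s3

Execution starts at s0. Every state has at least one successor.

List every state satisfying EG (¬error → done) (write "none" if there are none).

{s2, s3, s4, s5, s6}

States satisfying ¬error → done: {s2, s3, s4, s5, s6}.
States satisfying EG (¬error → done): {s2, s3, s4, s5, s6}.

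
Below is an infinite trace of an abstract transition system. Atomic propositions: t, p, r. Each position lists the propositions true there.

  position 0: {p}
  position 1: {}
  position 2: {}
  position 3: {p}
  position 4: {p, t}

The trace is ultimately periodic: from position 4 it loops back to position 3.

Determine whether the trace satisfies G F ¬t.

Holds

F ¬t holds at every position 0..4, and those are all positions ever visited, so G F ¬t holds.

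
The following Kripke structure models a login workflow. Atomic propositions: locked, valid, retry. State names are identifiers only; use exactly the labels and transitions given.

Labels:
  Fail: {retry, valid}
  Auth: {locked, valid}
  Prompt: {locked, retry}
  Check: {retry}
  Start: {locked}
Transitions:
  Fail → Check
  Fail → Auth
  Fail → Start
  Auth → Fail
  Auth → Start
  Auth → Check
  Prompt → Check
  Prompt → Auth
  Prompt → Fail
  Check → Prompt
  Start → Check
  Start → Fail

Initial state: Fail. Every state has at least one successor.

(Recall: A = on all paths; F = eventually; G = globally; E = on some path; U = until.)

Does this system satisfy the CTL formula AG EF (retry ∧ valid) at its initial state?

States satisfying EF (retry ∧ valid): {Fail, Auth, Prompt, Check, Start}.
States satisfying AG EF (retry ∧ valid): {Fail, Auth, Prompt, Check, Start}.
Every state reachable from Fail satisfies EF (retry ∧ valid).
Fail ∈ Sat(AG EF (retry ∧ valid)).

Holds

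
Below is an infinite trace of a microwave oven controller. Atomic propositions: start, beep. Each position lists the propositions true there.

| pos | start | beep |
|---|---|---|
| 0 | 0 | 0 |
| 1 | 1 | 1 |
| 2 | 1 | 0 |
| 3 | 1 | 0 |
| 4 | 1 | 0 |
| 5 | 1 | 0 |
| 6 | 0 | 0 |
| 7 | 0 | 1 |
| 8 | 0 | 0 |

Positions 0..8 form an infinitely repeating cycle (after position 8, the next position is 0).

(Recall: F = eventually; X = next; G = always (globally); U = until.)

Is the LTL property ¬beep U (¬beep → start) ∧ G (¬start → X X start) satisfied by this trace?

Walking from position 0: ¬beep → start first holds at position 1, and ¬beep holds at every earlier position along the way, so ¬beep U (¬beep → start) holds.
¬start → X X start must hold at every position from 0 onward. It fails at position 6, so G (¬start → X X start) is false.
Positions where ¬start holds: 0, 6, 7, 8.
Check X X start at each: 0→ok, 6→fails, 7→fails, 8→ok.
At position 0: ¬beep U (¬beep → start) is true; G (¬start → X X start) is false; so ¬beep U (¬beep → start) ∧ G (¬start → X X start) is false.

Violated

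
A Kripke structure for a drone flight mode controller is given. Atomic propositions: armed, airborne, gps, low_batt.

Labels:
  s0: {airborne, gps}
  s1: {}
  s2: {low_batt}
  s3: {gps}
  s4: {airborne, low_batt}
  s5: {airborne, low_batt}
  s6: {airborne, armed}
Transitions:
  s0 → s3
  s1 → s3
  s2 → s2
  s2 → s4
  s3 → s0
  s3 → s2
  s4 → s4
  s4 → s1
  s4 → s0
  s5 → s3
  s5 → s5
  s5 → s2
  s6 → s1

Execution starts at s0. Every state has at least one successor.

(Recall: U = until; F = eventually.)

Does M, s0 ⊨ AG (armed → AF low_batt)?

States satisfying armed → AF low_batt: {s0, s1, s2, s3, s4, s5}.
States satisfying AG (armed → AF low_batt): {s0, s1, s2, s3, s4, s5}.
Every state reachable from s0 satisfies armed → AF low_batt.
s0 ∈ Sat(AG (armed → AF low_batt)).

Satisfied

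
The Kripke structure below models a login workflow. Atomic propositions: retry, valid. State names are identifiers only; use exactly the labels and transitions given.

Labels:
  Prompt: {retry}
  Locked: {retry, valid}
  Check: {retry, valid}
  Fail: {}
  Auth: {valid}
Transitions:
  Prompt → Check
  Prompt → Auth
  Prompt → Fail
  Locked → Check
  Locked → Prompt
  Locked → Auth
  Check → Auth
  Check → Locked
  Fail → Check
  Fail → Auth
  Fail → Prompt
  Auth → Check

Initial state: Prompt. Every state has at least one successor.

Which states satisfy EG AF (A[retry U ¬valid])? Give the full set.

States satisfying AF (A[retry U ¬valid]): {Prompt, Fail}.
States satisfying EG AF (A[retry U ¬valid]): {Prompt, Fail}.

{Prompt, Fail}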